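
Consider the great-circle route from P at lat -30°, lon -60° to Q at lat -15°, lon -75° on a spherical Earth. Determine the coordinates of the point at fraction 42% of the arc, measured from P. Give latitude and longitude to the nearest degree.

The haversine formula gives a central angle δ ≈ 0.356 rad (20.4°) between the endpoints.
Interpolate at f = 0.42 with slerp weights a = sin((1−f)δ)/sin δ ≈ 0.588, b = sin(fδ)/sin δ ≈ 0.427.
p = a·p₁ + b·p₂ ≈ (0.362, -0.840, -0.405); φ = arcsin(p_z) ≈ -23.87°, λ = atan2(p_y, p_x) ≈ -66.71°.

≈ lat -24°, lon -67°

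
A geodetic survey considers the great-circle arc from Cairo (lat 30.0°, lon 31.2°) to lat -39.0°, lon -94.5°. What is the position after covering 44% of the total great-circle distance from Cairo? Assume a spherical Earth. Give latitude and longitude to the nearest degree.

≈ lat -5°, lon -19°

From cos δ = sin φ₁ sin φ₂ + cos φ₁ cos φ₂ cos Δλ, the central angle is δ ≈ 2.357 rad (135.0°).
Interpolate at f = 0.44 with slerp weights a = sin((1−f)δ)/sin δ ≈ 1.370, b = sin(fδ)/sin δ ≈ 1.218.
p = a·p₁ + b·p₂ ≈ (0.941, -0.329, -0.081); φ = arcsin(p_z) ≈ -4.66°, λ = atan2(p_y, p_x) ≈ -19.26°.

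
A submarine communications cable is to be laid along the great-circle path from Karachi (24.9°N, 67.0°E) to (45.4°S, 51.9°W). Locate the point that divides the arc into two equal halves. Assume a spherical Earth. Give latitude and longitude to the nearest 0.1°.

Convert each endpoint to a unit vector on the sphere (x = cos φ cos λ, y = cos φ sin λ, z = sin φ).
The central angle between the endpoints is δ = arccos(p₁·p₂) ≈ 2.224 rad (127.4°).
Interpolate at f = 1/2 with slerp weights a = sin((1−f)δ)/sin δ ≈ 1.129, b = sin(fδ)/sin δ ≈ 1.129.
p = a·p₁ + b·p₂ ≈ (0.889, 0.319, -0.328); φ = arcsin(p_z) ≈ -19.18°, λ = atan2(p_y, p_x) ≈ 19.72°.

≈ (19.2°S, 19.7°E)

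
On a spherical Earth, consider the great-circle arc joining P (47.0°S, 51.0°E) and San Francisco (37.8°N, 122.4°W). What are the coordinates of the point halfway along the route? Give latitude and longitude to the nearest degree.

≈ (41°S, 88°W)

The haversine formula gives a central angle δ ≈ 2.960 rad (169.6°) between the endpoints.
Interpolate at f = 1/2 with slerp weights a = sin((1−f)δ)/sin δ ≈ 5.516, b = sin(fδ)/sin δ ≈ 5.516.
p = a·p₁ + b·p₂ ≈ (0.032, -0.756, -0.653); φ = arcsin(p_z) ≈ -40.79°, λ = atan2(p_y, p_x) ≈ -87.57°.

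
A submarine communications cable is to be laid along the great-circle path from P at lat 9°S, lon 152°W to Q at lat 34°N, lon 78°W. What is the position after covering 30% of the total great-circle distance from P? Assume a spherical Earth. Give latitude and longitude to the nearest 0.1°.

Convert each endpoint to a unit vector on the sphere (x = cos φ cos λ, y = cos φ sin λ, z = sin φ).
The central angle between the endpoints is δ = arccos(p₁·p₂) ≈ 1.432 rad (82.1°).
Interpolate at f = 0.30 with slerp weights a = sin((1−f)δ)/sin δ ≈ 0.851, b = sin(fδ)/sin δ ≈ 0.421.
p = a·p₁ + b·p₂ ≈ (-0.670, -0.736, 0.102); φ = arcsin(p_z) ≈ 5.86°, λ = atan2(p_y, p_x) ≈ -132.31°.

≈ lat 5.9°N, lon 132.3°W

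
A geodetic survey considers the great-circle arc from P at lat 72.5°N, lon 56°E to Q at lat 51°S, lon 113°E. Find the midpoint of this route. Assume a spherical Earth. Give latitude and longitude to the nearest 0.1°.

≈ lat 12.0°N, lon 95.4°E

Convert each endpoint to a unit vector on the sphere (x = cos φ cos λ, y = cos φ sin λ, z = sin φ).
The central angle between the endpoints is δ = arccos(p₁·p₂) ≈ 2.263 rad (129.7°).
Interpolate at f = 1/2 with slerp weights a = sin((1−f)δ)/sin δ ≈ 1.175, b = sin(fδ)/sin δ ≈ 1.175.
p = a·p₁ + b·p₂ ≈ (-0.091, 0.974, 0.208); φ = arcsin(p_z) ≈ 11.98°, λ = atan2(p_y, p_x) ≈ 95.36°.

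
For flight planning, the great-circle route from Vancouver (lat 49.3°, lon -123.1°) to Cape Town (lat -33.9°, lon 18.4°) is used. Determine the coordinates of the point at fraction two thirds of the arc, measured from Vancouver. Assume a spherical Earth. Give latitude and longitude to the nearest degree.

Convert each endpoint to a unit vector on the sphere (x = cos φ cos λ, y = cos φ sin λ, z = sin φ).
The central angle between the endpoints is δ = arccos(p₁·p₂) ≈ 2.580 rad (147.8°).
Interpolate at f = 2/3 with slerp weights a = sin((1−f)δ)/sin δ ≈ 1.423, b = sin(fδ)/sin δ ≈ 1.857.
p = a·p₁ + b·p₂ ≈ (0.956, -0.291, 0.043); φ = arcsin(p_z) ≈ 2.48°, λ = atan2(p_y, p_x) ≈ -16.93°.

≈ lat 2°, lon -17°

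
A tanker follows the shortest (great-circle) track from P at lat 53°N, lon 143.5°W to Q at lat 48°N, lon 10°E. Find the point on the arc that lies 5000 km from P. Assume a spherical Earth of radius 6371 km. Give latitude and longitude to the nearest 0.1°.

Convert each endpoint to a unit vector on the sphere (x = cos φ cos λ, y = cos φ sin λ, z = sin φ).
The central angle between the endpoints is δ = arccos(p₁·p₂) ≈ 1.336 rad (76.5°). The total great-circle distance is δ·R ≈ 1.336 × 6371 ≈ 8509 km, so the target fraction is f = 5000/8509 ≈ 0.588.
Interpolate at f ≈ 0.588 with slerp weights a = sin((1−f)δ)/sin δ ≈ 0.538, b = sin(fδ)/sin δ ≈ 0.727.
p = a·p₁ + b·p₂ ≈ (0.219, -0.108, 0.970); φ = arcsin(p_z) ≈ 75.89°, λ = atan2(p_y, p_x) ≈ -26.34°.

≈ lat 75.9°N, lon 26.3°W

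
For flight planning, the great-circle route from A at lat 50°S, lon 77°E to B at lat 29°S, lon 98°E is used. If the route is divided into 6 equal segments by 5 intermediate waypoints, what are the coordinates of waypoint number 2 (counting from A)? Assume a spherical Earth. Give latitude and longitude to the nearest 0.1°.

≈ lat 43.4°S, lon 85.5°E

Write both endpoints as unit vectors p₁, p₂ with components (cos φ cos λ, cos φ sin λ, sin φ).
The central angle between the endpoints is δ = arccos(p₁·p₂) ≈ 0.460 rad (26.3°).
Interpolate at f = 2/6 with slerp weights a = sin((1−f)δ)/sin δ ≈ 0.680, b = sin(fδ)/sin δ ≈ 0.344.
p = a·p₁ + b·p₂ ≈ (0.056, 0.724, -0.688); φ = arcsin(p_z) ≈ -43.45°, λ = atan2(p_y, p_x) ≈ 85.54°.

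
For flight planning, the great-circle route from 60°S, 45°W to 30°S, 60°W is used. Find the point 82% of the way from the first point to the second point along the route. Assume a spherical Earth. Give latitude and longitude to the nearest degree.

≈ 36°S, 58°W

The haversine formula gives a central angle δ ≈ 0.552 rad (31.6°) between the endpoints.
Interpolate at f = 0.82 with slerp weights a = sin((1−f)δ)/sin δ ≈ 0.189, b = sin(fδ)/sin δ ≈ 0.834.
p = a·p₁ + b·p₂ ≈ (0.428, -0.692, -0.581); φ = arcsin(p_z) ≈ -35.51°, λ = atan2(p_y, p_x) ≈ -58.28°.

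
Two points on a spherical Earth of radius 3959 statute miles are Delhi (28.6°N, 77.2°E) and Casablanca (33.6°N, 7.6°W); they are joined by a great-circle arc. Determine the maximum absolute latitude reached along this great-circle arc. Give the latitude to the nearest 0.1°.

≈ 39.5°N

The great circle lies in the plane with unit normal n̂ = (p₁ × p₂)/|p₁ × p₂|.
Here n̂_z ≈ -0.772; the vertex latitude is φ_max = arccos|n̂_z| ≈ 39.5°.
Check via Clairaut: cos φ_max = |cos φ₁| · sin C = cos(28.6°)·sin(61.5°) ≈ 0.772, again giving ≈ 39.5°.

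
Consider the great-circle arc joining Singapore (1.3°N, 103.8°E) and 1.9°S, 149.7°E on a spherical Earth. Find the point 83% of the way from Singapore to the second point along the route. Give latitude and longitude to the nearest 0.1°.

≈ 1.4°S, 141.9°E

Write both endpoints as unit vectors p₁, p₂ with components (cos φ cos λ, cos φ sin λ, sin φ).
The central angle between the endpoints is δ = arccos(p₁·p₂) ≈ 0.803 rad (46.0°).
Interpolate at f = 0.83 with slerp weights a = sin((1−f)δ)/sin δ ≈ 0.189, b = sin(fδ)/sin δ ≈ 0.859.
p = a·p₁ + b·p₂ ≈ (-0.787, 0.617, -0.024); φ = arcsin(p_z) ≈ -1.39°, λ = atan2(p_y, p_x) ≈ 141.89°.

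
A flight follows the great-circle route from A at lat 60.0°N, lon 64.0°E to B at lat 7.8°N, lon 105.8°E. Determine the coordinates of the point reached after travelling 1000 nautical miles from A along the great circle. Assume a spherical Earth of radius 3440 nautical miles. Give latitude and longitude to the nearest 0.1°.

≈ lat 47.4°N, lon 82.7°E

The haversine formula gives a central angle δ ≈ 1.062 rad (60.9°) between the endpoints. The total great-circle distance is δ·R ≈ 1.062 × 3440 ≈ 3654 nmi, so the target fraction is f = 1000/3654 ≈ 0.274.
Interpolate at f ≈ 0.274 with slerp weights a = sin((1−f)δ)/sin δ ≈ 0.798, b = sin(fδ)/sin δ ≈ 0.328.
p = a·p₁ + b·p₂ ≈ (0.086, 0.672, 0.736); φ = arcsin(p_z) ≈ 47.38°, λ = atan2(p_y, p_x) ≈ 82.66°.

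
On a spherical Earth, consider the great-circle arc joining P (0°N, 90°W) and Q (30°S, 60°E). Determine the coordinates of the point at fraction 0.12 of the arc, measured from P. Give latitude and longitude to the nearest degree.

Convert each endpoint to a unit vector on the sphere (x = cos φ cos λ, y = cos φ sin λ, z = sin φ).
The central angle between the endpoints is δ = arccos(p₁·p₂) ≈ 2.419 rad (138.6°).
Interpolate at f = 0.12 with slerp weights a = sin((1−f)δ)/sin δ ≈ 1.283, b = sin(fδ)/sin δ ≈ 0.433.
p = a·p₁ + b·p₂ ≈ (0.187, -0.958, -0.216); φ = arcsin(p_z) ≈ -12.49°, λ = atan2(p_y, p_x) ≈ -78.94°.

≈ (12°S, 79°W)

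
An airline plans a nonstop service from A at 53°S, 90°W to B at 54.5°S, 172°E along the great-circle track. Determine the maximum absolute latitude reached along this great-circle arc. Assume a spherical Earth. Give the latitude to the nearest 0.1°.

The great circle lies in the plane with unit normal n̂ = (p₁ × p₂)/|p₁ × p₂|.
Here n̂_z ≈ -0.433; the vertex latitude is φ_max = arccos|n̂_z| ≈ 64.3°.

≈ 64.3°S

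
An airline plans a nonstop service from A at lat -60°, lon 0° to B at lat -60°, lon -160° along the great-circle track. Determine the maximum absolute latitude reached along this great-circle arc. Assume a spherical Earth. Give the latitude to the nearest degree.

≈ -84°

The great circle lies in the plane with unit normal n̂ = (p₁ × p₂)/|p₁ × p₂|.
Here n̂_z ≈ -0.100; the vertex latitude is φ_max = arccos|n̂_z| ≈ 84.3°.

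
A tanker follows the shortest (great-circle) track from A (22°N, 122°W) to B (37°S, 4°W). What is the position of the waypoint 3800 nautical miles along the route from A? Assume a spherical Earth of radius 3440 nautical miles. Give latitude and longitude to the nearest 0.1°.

≈ (14.7°S, 69.4°W)

The haversine formula gives a central angle δ ≈ 2.181 rad (125.0°) between the endpoints. The total great-circle distance is δ·R ≈ 2.181 × 3440 ≈ 7503 nmi, so the target fraction is f = 3800/7503 ≈ 0.506.
Interpolate at f ≈ 0.506 with slerp weights a = sin((1−f)δ)/sin δ ≈ 1.074, b = sin(fδ)/sin δ ≈ 1.090.
p = a·p₁ + b·p₂ ≈ (0.341, -0.905, -0.254); φ = arcsin(p_z) ≈ -14.69°, λ = atan2(p_y, p_x) ≈ -69.38°.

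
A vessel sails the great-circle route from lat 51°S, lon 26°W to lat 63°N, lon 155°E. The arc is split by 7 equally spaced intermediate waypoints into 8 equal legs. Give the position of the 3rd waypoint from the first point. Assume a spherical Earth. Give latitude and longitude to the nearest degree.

Convert each endpoint to a unit vector on the sphere (x = cos φ cos λ, y = cos φ sin λ, z = sin φ).
The central angle between the endpoints is δ = arccos(p₁·p₂) ≈ 2.932 rad (168.0°).
Interpolate at f = 3/8 with slerp weights a = sin((1−f)δ)/sin δ ≈ 4.641, b = sin(fδ)/sin δ ≈ 4.281.
p = a·p₁ + b·p₂ ≈ (0.864, -0.459, 0.207); φ = arcsin(p_z) ≈ 11.97°, λ = atan2(p_y, p_x) ≈ -27.99°.

≈ lat 12°N, lon 28°W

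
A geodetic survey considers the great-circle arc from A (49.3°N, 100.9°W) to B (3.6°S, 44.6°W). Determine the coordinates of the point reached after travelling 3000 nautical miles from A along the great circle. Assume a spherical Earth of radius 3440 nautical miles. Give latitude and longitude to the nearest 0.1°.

Write both endpoints as unit vectors p₁, p₂ with components (cos φ cos λ, cos φ sin λ, sin φ).
The central angle between the endpoints is δ = arccos(p₁·p₂) ≈ 1.252 rad (71.7°). The total great-circle distance is δ·R ≈ 1.252 × 3440 ≈ 4307 nmi, so the target fraction is f = 3000/4307 ≈ 0.697.
Interpolate at f ≈ 0.697 with slerp weights a = sin((1−f)δ)/sin δ ≈ 0.390, b = sin(fδ)/sin δ ≈ 0.806.
p = a·p₁ + b·p₂ ≈ (0.525, -0.815, 0.245); φ = arcsin(p_z) ≈ 14.20°, λ = atan2(p_y, p_x) ≈ -57.22°.

≈ (14.2°N, 57.2°W)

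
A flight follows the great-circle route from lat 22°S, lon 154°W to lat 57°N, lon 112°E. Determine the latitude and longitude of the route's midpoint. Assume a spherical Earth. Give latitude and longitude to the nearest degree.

≈ lat 24°N, lon 175°E

From cos δ = sin φ₁ sin φ₂ + cos φ₁ cos φ₂ cos Δλ, the central angle is δ ≈ 1.928 rad (110.5°).
Interpolate at f = 1/2 with slerp weights a = sin((1−f)δ)/sin δ ≈ 0.877, b = sin(fδ)/sin δ ≈ 0.877.
p = a·p₁ + b·p₂ ≈ (-0.909, 0.086, 0.407); φ = arcsin(p_z) ≈ 24.01°, λ = atan2(p_y, p_x) ≈ 174.57°.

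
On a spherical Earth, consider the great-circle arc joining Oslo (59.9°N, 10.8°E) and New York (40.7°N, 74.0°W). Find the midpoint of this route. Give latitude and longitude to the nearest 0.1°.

Write both endpoints as unit vectors p₁, p₂ with components (cos φ cos λ, cos φ sin λ, sin φ).
The central angle between the endpoints is δ = arccos(p₁·p₂) ≈ 0.929 rad (53.2°).
Interpolate at f = 1/2 with slerp weights a = sin((1−f)δ)/sin δ ≈ 0.559, b = sin(fδ)/sin δ ≈ 0.559.
p = a·p₁ + b·p₂ ≈ (0.392, -0.355, 0.849); φ = arcsin(p_z) ≈ 58.05°, λ = atan2(p_y, p_x) ≈ -42.14°.

≈ (58.1°N, 42.1°W)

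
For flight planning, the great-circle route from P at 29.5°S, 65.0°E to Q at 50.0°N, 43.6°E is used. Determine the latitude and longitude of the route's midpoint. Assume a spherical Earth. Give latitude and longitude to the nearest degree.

≈ 10°N, 56°E

Write both endpoints as unit vectors p₁, p₂ with components (cos φ cos λ, cos φ sin λ, sin φ).
The central angle between the endpoints is δ = arccos(p₁·p₂) ≈ 1.427 rad (81.7°).
Interpolate at f = 1/2 with slerp weights a = sin((1−f)δ)/sin δ ≈ 0.661, b = sin(fδ)/sin δ ≈ 0.661.
p = a·p₁ + b·p₂ ≈ (0.551, 0.815, 0.181); φ = arcsin(p_z) ≈ 10.42°, λ = atan2(p_y, p_x) ≈ 55.93°.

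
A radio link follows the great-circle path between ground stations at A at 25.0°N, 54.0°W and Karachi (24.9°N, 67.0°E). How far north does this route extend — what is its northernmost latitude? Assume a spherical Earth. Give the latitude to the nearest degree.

≈ 43°N

The great circle lies in the plane with unit normal n̂ = (p₁ × p₂)/|p₁ × p₂|.
Here n̂_z ≈ +0.727; the vertex latitude is φ_max = arccos|n̂_z| ≈ 43.4°.
Check via Clairaut: cos φ_max = |cos φ₁| · sin C = cos(25.0°)·sin(53.3°) ≈ 0.727, again giving ≈ 43.4°.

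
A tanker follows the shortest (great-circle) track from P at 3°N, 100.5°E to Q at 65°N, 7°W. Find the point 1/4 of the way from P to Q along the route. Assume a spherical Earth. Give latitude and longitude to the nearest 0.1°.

≈ 24.5°N, 90.2°E

Convert each endpoint to a unit vector on the sphere (x = cos φ cos λ, y = cos φ sin λ, z = sin φ).
The central angle between the endpoints is δ = arccos(p₁·p₂) ≈ 1.650 rad (94.6°).
Interpolate at f = 1/4 with slerp weights a = sin((1−f)δ)/sin δ ≈ 0.948, b = sin(fδ)/sin δ ≈ 0.402.
p = a·p₁ + b·p₂ ≈ (-0.004, 0.910, 0.414); φ = arcsin(p_z) ≈ 24.47°, λ = atan2(p_y, p_x) ≈ 90.24°.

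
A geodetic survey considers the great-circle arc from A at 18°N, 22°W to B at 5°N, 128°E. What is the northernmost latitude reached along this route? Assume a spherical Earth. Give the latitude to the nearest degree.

The great circle lies in the plane with unit normal n̂ = (p₁ × p₂)/|p₁ × p₂|.
Here n̂_z ≈ +0.779; the vertex latitude is φ_max = arccos|n̂_z| ≈ 38.9°.

≈ 39°N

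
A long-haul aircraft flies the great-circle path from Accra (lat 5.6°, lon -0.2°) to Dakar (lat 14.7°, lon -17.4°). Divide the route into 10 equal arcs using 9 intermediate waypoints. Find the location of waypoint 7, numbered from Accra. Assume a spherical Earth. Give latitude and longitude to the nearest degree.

≈ lat 12°, lon -12°

Write both endpoints as unit vectors p₁, p₂ with components (cos φ cos λ, cos φ sin λ, sin φ).
The central angle between the endpoints is δ = arccos(p₁·p₂) ≈ 0.335 rad (19.2°).
Interpolate at f = 7/10 with slerp weights a = sin((1−f)δ)/sin δ ≈ 0.305, b = sin(fδ)/sin δ ≈ 0.707.
p = a·p₁ + b·p₂ ≈ (0.956, -0.205, 0.209); φ = arcsin(p_z) ≈ 12.07°, λ = atan2(p_y, p_x) ≈ -12.13°.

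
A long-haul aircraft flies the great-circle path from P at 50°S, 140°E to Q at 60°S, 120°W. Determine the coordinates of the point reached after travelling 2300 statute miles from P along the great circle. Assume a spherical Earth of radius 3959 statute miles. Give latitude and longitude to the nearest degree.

≈ 67°S, 161°W

Write both endpoints as unit vectors p₁, p₂ with components (cos φ cos λ, cos φ sin λ, sin φ).
The central angle between the endpoints is δ = arccos(p₁·p₂) ≈ 0.918 rad (52.6°). The total great-circle distance is δ·R ≈ 0.918 × 3959 ≈ 3633 mi, so the target fraction is f = 2300/3633 ≈ 0.633.
Interpolate at f ≈ 0.633 with slerp weights a = sin((1−f)δ)/sin δ ≈ 0.416, b = sin(fδ)/sin δ ≈ 0.691.
p = a·p₁ + b·p₂ ≈ (-0.378, -0.127, -0.917); φ = arcsin(p_z) ≈ -66.51°, λ = atan2(p_y, p_x) ≈ -161.37°.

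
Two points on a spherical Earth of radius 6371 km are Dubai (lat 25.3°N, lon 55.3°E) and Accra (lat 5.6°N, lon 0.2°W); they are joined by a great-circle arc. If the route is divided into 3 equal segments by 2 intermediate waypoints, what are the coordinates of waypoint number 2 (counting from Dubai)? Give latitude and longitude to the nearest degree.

≈ lat 14°N, lon 17°E

From cos δ = sin φ₁ sin φ₂ + cos φ₁ cos φ₂ cos Δλ, the central angle is δ ≈ 0.987 rad (56.5°).
Interpolate at f = 2/3 with slerp weights a = sin((1−f)δ)/sin δ ≈ 0.387, b = sin(fδ)/sin δ ≈ 0.733.
p = a·p₁ + b·p₂ ≈ (0.929, 0.285, 0.237); φ = arcsin(p_z) ≈ 13.71°, λ = atan2(p_y, p_x) ≈ 17.08°.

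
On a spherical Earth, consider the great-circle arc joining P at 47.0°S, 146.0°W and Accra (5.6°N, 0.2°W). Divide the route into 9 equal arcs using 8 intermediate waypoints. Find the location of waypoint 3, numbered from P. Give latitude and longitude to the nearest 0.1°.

≈ 58.9°S, 73.2°W

Write both endpoints as unit vectors p₁, p₂ with components (cos φ cos λ, cos φ sin λ, sin φ).
The central angle between the endpoints is δ = arccos(p₁·p₂) ≈ 2.256 rad (129.3°).
Interpolate at f = 3/9 with slerp weights a = sin((1−f)δ)/sin δ ≈ 1.288, b = sin(fδ)/sin δ ≈ 0.882.
p = a·p₁ + b·p₂ ≈ (0.149, -0.494, -0.856); φ = arcsin(p_z) ≈ -58.90°, λ = atan2(p_y, p_x) ≈ -73.19°.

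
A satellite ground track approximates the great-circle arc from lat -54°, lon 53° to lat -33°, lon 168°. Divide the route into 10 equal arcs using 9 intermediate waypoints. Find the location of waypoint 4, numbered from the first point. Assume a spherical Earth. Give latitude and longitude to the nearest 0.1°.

≈ lat -62.0°, lon 111.0°

Convert each endpoint to a unit vector on the sphere (x = cos φ cos λ, y = cos φ sin λ, z = sin φ).
The central angle between the endpoints is δ = arccos(p₁·p₂) ≈ 1.336 rad (76.6°).
Interpolate at f = 4/10 with slerp weights a = sin((1−f)δ)/sin δ ≈ 0.739, b = sin(fδ)/sin δ ≈ 0.524.
p = a·p₁ + b·p₂ ≈ (-0.168, 0.438, -0.883); φ = arcsin(p_z) ≈ -62.01°, λ = atan2(p_y, p_x) ≈ 111.02°.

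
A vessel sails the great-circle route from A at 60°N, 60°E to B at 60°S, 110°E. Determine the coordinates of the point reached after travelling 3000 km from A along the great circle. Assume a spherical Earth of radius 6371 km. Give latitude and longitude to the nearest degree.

≈ 35°N, 75°E

From cos δ = sin φ₁ sin φ₂ + cos φ₁ cos φ₂ cos Δλ, the central angle is δ ≈ 2.201 rad (126.1°). The total great-circle distance is δ·R ≈ 2.201 × 6371 ≈ 14023 km, so the target fraction is f = 3000/14023 ≈ 0.214.
Interpolate at f ≈ 0.214 with slerp weights a = sin((1−f)δ)/sin δ ≈ 1.222, b = sin(fδ)/sin δ ≈ 0.562.
p = a·p₁ + b·p₂ ≈ (0.209, 0.793, 0.572); φ = arcsin(p_z) ≈ 34.89°, λ = atan2(p_y, p_x) ≈ 75.20°.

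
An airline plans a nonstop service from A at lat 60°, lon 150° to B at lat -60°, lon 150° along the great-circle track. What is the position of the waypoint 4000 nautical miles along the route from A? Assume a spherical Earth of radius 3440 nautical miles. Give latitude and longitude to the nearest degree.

Write both endpoints as unit vectors p₁, p₂ with components (cos φ cos λ, cos φ sin λ, sin φ).
The central angle between the endpoints is δ = arccos(p₁·p₂) ≈ 2.094 rad (120.0°). The total great-circle distance is δ·R ≈ 2.094 × 3440 ≈ 7205 nmi, so the target fraction is f = 4000/7205 ≈ 0.555.
Interpolate at f ≈ 0.555 with slerp weights a = sin((1−f)δ)/sin δ ≈ 0.927, b = sin(fδ)/sin δ ≈ 1.060.
p = a·p₁ + b·p₂ ≈ (-0.860, 0.497, -0.115); φ = arcsin(p_z) ≈ -6.62°, λ = atan2(p_y, p_x) ≈ 150.00°.

≈ lat -7°, lon 150°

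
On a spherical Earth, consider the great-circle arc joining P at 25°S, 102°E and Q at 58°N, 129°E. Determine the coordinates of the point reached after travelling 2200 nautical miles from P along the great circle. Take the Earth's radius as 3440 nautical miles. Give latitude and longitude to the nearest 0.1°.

≈ 10.7°N, 110.4°E

Convert each endpoint to a unit vector on the sphere (x = cos φ cos λ, y = cos φ sin λ, z = sin φ).
The central angle between the endpoints is δ = arccos(p₁·p₂) ≈ 1.501 rad (86.0°). The total great-circle distance is δ·R ≈ 1.501 × 3440 ≈ 5164 nmi, so the target fraction is f = 2200/5164 ≈ 0.426.
Interpolate at f ≈ 0.426 with slerp weights a = sin((1−f)δ)/sin δ ≈ 0.761, b = sin(fδ)/sin δ ≈ 0.598.
p = a·p₁ + b·p₂ ≈ (-0.343, 0.921, 0.186); φ = arcsin(p_z) ≈ 10.71°, λ = atan2(p_y, p_x) ≈ 110.42°.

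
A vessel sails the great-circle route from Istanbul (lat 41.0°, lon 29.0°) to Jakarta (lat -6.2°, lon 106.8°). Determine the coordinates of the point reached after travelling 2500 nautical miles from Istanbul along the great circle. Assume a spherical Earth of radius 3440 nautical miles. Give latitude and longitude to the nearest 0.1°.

≈ lat 22.3°, lon 73.5°

Write both endpoints as unit vectors p₁, p₂ with components (cos φ cos λ, cos φ sin λ, sin φ).
The central angle between the endpoints is δ = arccos(p₁·p₂) ≈ 1.483 rad (85.0°). The total great-circle distance is δ·R ≈ 1.483 × 3440 ≈ 5101 nmi, so the target fraction is f = 2500/5101 ≈ 0.490.
Interpolate at f ≈ 0.490 with slerp weights a = sin((1−f)δ)/sin δ ≈ 0.689, b = sin(fδ)/sin δ ≈ 0.667.
p = a·p₁ + b·p₂ ≈ (0.263, 0.887, 0.380); φ = arcsin(p_z) ≈ 22.33°, λ = atan2(p_y, p_x) ≈ 73.48°.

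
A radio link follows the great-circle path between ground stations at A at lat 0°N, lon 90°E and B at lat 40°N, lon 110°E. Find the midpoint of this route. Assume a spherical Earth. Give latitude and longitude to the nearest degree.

Convert each endpoint to a unit vector on the sphere (x = cos φ cos λ, y = cos φ sin λ, z = sin φ).
The central angle between the endpoints is δ = arccos(p₁·p₂) ≈ 0.767 rad (44.0°).
Interpolate at f = 1/2 with slerp weights a = sin((1−f)δ)/sin δ ≈ 0.539, b = sin(fδ)/sin δ ≈ 0.539.
p = a·p₁ + b·p₂ ≈ (-0.141, 0.927, 0.347); φ = arcsin(p_z) ≈ 20.28°, λ = atan2(p_y, p_x) ≈ 98.66°.

≈ lat 20°N, lon 99°E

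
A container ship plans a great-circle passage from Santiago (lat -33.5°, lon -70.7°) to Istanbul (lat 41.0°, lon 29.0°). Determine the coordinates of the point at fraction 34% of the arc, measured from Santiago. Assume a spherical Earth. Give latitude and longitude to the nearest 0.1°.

Write both endpoints as unit vectors p₁, p₂ with components (cos φ cos λ, cos φ sin λ, sin φ).
The central angle between the endpoints is δ = arccos(p₁·p₂) ≈ 2.058 rad (117.9°).
Interpolate at f = 0.34 with slerp weights a = sin((1−f)δ)/sin δ ≈ 1.106, b = sin(fδ)/sin δ ≈ 0.729.
p = a·p₁ + b·p₂ ≈ (0.786, -0.604, -0.132); φ = arcsin(p_z) ≈ -7.61°, λ = atan2(p_y, p_x) ≈ -37.54°.

≈ lat -7.6°, lon -37.5°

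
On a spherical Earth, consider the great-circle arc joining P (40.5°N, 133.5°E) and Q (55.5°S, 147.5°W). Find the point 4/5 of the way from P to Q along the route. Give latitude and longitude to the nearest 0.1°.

≈ (39.3°S, 172.9°W)

Write both endpoints as unit vectors p₁, p₂ with components (cos φ cos λ, cos φ sin λ, sin φ).
The central angle between the endpoints is δ = arccos(p₁·p₂) ≈ 2.041 rad (116.9°).
Interpolate at f = 4/5 with slerp weights a = sin((1−f)δ)/sin δ ≈ 0.445, b = sin(fδ)/sin δ ≈ 1.120.
p = a·p₁ + b·p₂ ≈ (-0.768, -0.095, -0.633); φ = arcsin(p_z) ≈ -39.31°, λ = atan2(p_y, p_x) ≈ -172.94°.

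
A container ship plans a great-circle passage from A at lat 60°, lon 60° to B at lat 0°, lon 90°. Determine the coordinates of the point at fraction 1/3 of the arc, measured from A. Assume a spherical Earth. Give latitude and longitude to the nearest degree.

≈ lat 41°, lon 76°

Convert each endpoint to a unit vector on the sphere (x = cos φ cos λ, y = cos φ sin λ, z = sin φ).
The central angle between the endpoints is δ = arccos(p₁·p₂) ≈ 1.123 rad (64.3°).
Interpolate at f = 1/3 with slerp weights a = sin((1−f)δ)/sin δ ≈ 0.755, b = sin(fδ)/sin δ ≈ 0.406.
p = a·p₁ + b·p₂ ≈ (0.189, 0.733, 0.654); φ = arcsin(p_z) ≈ 40.84°, λ = atan2(p_y, p_x) ≈ 75.55°.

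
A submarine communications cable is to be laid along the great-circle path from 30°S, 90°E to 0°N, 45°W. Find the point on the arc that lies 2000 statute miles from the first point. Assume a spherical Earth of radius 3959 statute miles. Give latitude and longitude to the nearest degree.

≈ 39°S, 56°E

Write both endpoints as unit vectors p₁, p₂ with components (cos φ cos λ, cos φ sin λ, sin φ).
The central angle between the endpoints is δ = arccos(p₁·p₂) ≈ 2.230 rad (127.8°). The total great-circle distance is δ·R ≈ 2.230 × 3959 ≈ 8828 mi, so the target fraction is f = 2000/8828 ≈ 0.227.
Interpolate at f ≈ 0.227 with slerp weights a = sin((1−f)δ)/sin δ ≈ 1.250, b = sin(fδ)/sin δ ≈ 0.612.
p = a·p₁ + b·p₂ ≈ (0.433, 0.650, -0.625); φ = arcsin(p_z) ≈ -38.68°, λ = atan2(p_y, p_x) ≈ 56.32°.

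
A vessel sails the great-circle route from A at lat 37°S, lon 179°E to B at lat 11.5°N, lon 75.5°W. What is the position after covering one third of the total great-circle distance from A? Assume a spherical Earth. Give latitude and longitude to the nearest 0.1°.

The haversine formula gives a central angle δ ≈ 1.906 rad (109.2°) between the endpoints.
Interpolate at f = 1/3 with slerp weights a = sin((1−f)δ)/sin δ ≈ 1.012, b = sin(fδ)/sin δ ≈ 0.629.
p = a·p₁ + b·p₂ ≈ (-0.654, -0.582, -0.484); φ = arcsin(p_z) ≈ -28.92°, λ = atan2(p_y, p_x) ≈ -138.31°.

≈ lat 28.9°S, lon 138.3°W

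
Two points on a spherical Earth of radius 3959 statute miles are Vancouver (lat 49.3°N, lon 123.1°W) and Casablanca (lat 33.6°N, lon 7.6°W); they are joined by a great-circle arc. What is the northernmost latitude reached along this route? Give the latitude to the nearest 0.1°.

The great circle lies in the plane with unit normal n̂ = (p₁ × p₂)/|p₁ × p₂|.
Here n̂_z ≈ +0.499; the vertex latitude is φ_max = arccos|n̂_z| ≈ 60.1°.
Check via Clairaut: cos φ_max = |cos φ₁| · sin C = cos(49.3°)·sin(49.9°) ≈ 0.499, again giving ≈ 60.1°.

≈ 60.1°N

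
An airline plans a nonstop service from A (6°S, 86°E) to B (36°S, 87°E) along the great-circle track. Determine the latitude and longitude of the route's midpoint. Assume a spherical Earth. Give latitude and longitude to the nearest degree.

Write both endpoints as unit vectors p₁, p₂ with components (cos φ cos λ, cos φ sin λ, sin φ).
The central angle between the endpoints is δ = arccos(p₁·p₂) ≈ 0.524 rad (30.0°).
Interpolate at f = 1/2 with slerp weights a = sin((1−f)δ)/sin δ ≈ 0.518, b = sin(fδ)/sin δ ≈ 0.518.
p = a·p₁ + b·p₂ ≈ (0.058, 0.932, -0.358); φ = arcsin(p_z) ≈ -21.00°, λ = atan2(p_y, p_x) ≈ 86.45°.

≈ (21°S, 86°E)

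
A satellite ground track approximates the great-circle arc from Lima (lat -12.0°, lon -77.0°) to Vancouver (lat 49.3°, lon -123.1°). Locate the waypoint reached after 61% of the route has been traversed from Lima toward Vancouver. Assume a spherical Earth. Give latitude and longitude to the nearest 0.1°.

≈ lat 27.0°, lon -99.8°

From cos δ = sin φ₁ sin φ₂ + cos φ₁ cos φ₂ cos Δλ, the central angle is δ ≈ 1.282 rad (73.5°).
Interpolate at f = 0.61 with slerp weights a = sin((1−f)δ)/sin δ ≈ 0.500, b = sin(fδ)/sin δ ≈ 0.735.
p = a·p₁ + b·p₂ ≈ (-0.152, -0.878, 0.453); φ = arcsin(p_z) ≈ 26.96°, λ = atan2(p_y, p_x) ≈ -99.80°.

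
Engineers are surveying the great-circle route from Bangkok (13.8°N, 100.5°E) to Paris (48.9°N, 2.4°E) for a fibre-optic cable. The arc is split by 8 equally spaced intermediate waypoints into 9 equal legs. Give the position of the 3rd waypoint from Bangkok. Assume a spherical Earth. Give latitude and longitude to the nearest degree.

≈ 34°N, 79°E

Convert each endpoint to a unit vector on the sphere (x = cos φ cos λ, y = cos φ sin λ, z = sin φ).
The central angle between the endpoints is δ = arccos(p₁·p₂) ≈ 1.481 rad (84.8°).
Interpolate at f = 3/9 with slerp weights a = sin((1−f)δ)/sin δ ≈ 0.838, b = sin(fδ)/sin δ ≈ 0.476.
p = a·p₁ + b·p₂ ≈ (0.164, 0.813, 0.558); φ = arcsin(p_z) ≈ 33.94°, λ = atan2(p_y, p_x) ≈ 78.59°.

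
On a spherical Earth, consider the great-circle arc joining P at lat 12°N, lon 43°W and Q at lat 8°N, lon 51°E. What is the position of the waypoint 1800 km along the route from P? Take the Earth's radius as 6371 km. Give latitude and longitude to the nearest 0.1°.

≈ lat 13.9°N, lon 26.5°W

From cos δ = sin φ₁ sin φ₂ + cos φ₁ cos φ₂ cos Δλ, the central angle is δ ≈ 1.609 rad (92.2°). The total great-circle distance is δ·R ≈ 1.609 × 6371 ≈ 10254 km, so the target fraction is f = 1800/10254 ≈ 0.176.
Interpolate at f ≈ 0.176 with slerp weights a = sin((1−f)δ)/sin δ ≈ 0.971, b = sin(fδ)/sin δ ≈ 0.279.
p = a·p₁ + b·p₂ ≈ (0.869, -0.433, 0.241); φ = arcsin(p_z) ≈ 13.93°, λ = atan2(p_y, p_x) ≈ -26.50°.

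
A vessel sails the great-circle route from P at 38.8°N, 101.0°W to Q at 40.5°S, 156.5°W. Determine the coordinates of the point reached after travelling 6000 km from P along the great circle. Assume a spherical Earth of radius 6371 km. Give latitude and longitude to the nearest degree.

The haversine formula gives a central angle δ ≈ 1.642 rad (94.1°) between the endpoints. The total great-circle distance is δ·R ≈ 1.642 × 6371 ≈ 10462 km, so the target fraction is f = 6000/10462 ≈ 0.573.
Interpolate at f ≈ 0.573 with slerp weights a = sin((1−f)δ)/sin δ ≈ 0.646, b = sin(fδ)/sin δ ≈ 0.811.
p = a·p₁ + b·p₂ ≈ (-0.661, -0.740, -0.122); φ = arcsin(p_z) ≈ -6.98°, λ = atan2(p_y, p_x) ≈ -131.78°.

≈ 7°S, 132°W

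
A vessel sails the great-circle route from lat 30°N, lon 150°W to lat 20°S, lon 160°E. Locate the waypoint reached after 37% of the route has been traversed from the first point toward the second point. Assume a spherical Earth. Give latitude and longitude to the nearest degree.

Convert each endpoint to a unit vector on the sphere (x = cos φ cos λ, y = cos φ sin λ, z = sin φ).
The central angle between the endpoints is δ = arccos(p₁·p₂) ≈ 1.211 rad (69.4°).
Interpolate at f = 0.37 with slerp weights a = sin((1−f)δ)/sin δ ≈ 0.738, b = sin(fδ)/sin δ ≈ 0.463.
p = a·p₁ + b·p₂ ≈ (-0.962, -0.171, 0.211); φ = arcsin(p_z) ≈ 12.17°, λ = atan2(p_y, p_x) ≈ -169.93°.

≈ lat 12°N, lon 170°W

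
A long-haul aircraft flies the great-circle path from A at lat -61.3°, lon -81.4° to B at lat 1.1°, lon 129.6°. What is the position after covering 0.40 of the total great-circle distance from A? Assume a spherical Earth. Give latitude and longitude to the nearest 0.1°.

≈ lat -63.2°, lon 164.1°

The haversine formula gives a central angle δ ≈ 2.014 rad (115.4°) between the endpoints.
Interpolate at f = 0.40 with slerp weights a = sin((1−f)δ)/sin δ ≈ 1.035, b = sin(fδ)/sin δ ≈ 0.798.
p = a·p₁ + b·p₂ ≈ (-0.434, 0.123, -0.892); φ = arcsin(p_z) ≈ -63.16°, λ = atan2(p_y, p_x) ≈ 164.13°.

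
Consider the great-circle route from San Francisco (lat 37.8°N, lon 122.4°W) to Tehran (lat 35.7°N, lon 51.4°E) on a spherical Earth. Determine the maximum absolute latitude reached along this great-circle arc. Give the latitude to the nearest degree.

The great circle lies in the plane with unit normal n̂ = (p₁ × p₂)/|p₁ × p₂|.
Here n̂_z ≈ +0.072; the vertex latitude is φ_max = arccos|n̂_z| ≈ 85.9°.

≈ 86°N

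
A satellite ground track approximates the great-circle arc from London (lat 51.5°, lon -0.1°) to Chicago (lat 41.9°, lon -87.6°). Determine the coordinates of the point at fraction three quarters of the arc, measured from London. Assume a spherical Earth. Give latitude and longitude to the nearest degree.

Write both endpoints as unit vectors p₁, p₂ with components (cos φ cos λ, cos φ sin λ, sin φ).
The central angle between the endpoints is δ = arccos(p₁·p₂) ≈ 0.997 rad (57.1°).
Interpolate at f = 3/4 with slerp weights a = sin((1−f)δ)/sin δ ≈ 0.294, b = sin(fδ)/sin δ ≈ 0.810.
p = a·p₁ + b·p₂ ≈ (0.208, -0.602, 0.771); φ = arcsin(p_z) ≈ 50.41°, λ = atan2(p_y, p_x) ≈ -70.95°.

≈ lat 50°, lon -71°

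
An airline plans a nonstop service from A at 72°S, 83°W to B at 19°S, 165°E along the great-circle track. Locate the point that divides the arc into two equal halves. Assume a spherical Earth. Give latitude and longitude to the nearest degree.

≈ 55°S, 176°W

The haversine formula gives a central angle δ ≈ 1.369 rad (78.5°) between the endpoints.
Interpolate at f = 1/2 with slerp weights a = sin((1−f)δ)/sin δ ≈ 0.645, b = sin(fδ)/sin δ ≈ 0.645.
p = a·p₁ + b·p₂ ≈ (-0.565, -0.040, -0.824); φ = arcsin(p_z) ≈ -55.49°, λ = atan2(p_y, p_x) ≈ -175.95°.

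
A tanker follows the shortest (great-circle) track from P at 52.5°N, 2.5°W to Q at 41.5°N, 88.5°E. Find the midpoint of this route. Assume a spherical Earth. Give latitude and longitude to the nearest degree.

≈ 57°N, 49°E

The haversine formula gives a central angle δ ≈ 1.027 rad (58.8°) between the endpoints.
Interpolate at f = 1/2 with slerp weights a = sin((1−f)δ)/sin δ ≈ 0.574, b = sin(fδ)/sin δ ≈ 0.574.
p = a·p₁ + b·p₂ ≈ (0.360, 0.414, 0.836); φ = arcsin(p_z) ≈ 56.69°, λ = atan2(p_y, p_x) ≈ 49.00°.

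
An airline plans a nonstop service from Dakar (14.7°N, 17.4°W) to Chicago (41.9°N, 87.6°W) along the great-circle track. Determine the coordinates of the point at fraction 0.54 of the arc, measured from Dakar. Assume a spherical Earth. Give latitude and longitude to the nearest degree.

Write both endpoints as unit vectors p₁, p₂ with components (cos φ cos λ, cos φ sin λ, sin φ).
The central angle between the endpoints is δ = arccos(p₁·p₂) ≈ 1.145 rad (65.6°).
Interpolate at f = 0.54 with slerp weights a = sin((1−f)δ)/sin δ ≈ 0.552, b = sin(fδ)/sin δ ≈ 0.636.
p = a·p₁ + b·p₂ ≈ (0.529, -0.633, 0.565); φ = arcsin(p_z) ≈ 34.41°, λ = atan2(p_y, p_x) ≈ -50.10°.

≈ (34°N, 50°W)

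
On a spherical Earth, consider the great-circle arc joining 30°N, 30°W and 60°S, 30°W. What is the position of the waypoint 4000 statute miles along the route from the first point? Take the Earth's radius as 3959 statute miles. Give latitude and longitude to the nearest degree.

Write both endpoints as unit vectors p₁, p₂ with components (cos φ cos λ, cos φ sin λ, sin φ).
The central angle between the endpoints is δ = arccos(p₁·p₂) ≈ 1.571 rad (90.0°). The total great-circle distance is δ·R ≈ 1.571 × 3959 ≈ 6219 mi, so the target fraction is f = 4000/6219 ≈ 0.643.
Interpolate at f ≈ 0.643 with slerp weights a = sin((1−f)δ)/sin δ ≈ 0.532, b = sin(fδ)/sin δ ≈ 0.847.
p = a·p₁ + b·p₂ ≈ (0.765, -0.442, -0.468); φ = arcsin(p_z) ≈ -27.89°, λ = atan2(p_y, p_x) ≈ -30.00°.

≈ 28°S, 30°W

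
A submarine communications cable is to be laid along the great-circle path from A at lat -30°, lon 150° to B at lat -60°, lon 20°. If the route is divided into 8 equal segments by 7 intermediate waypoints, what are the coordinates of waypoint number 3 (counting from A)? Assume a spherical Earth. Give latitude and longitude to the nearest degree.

≈ lat -57°, lon 129°

The haversine formula gives a central angle δ ≈ 1.415 rad (81.1°) between the endpoints.
Interpolate at f = 3/8 with slerp weights a = sin((1−f)δ)/sin δ ≈ 0.783, b = sin(fδ)/sin δ ≈ 0.512.
p = a·p₁ + b·p₂ ≈ (-0.347, 0.427, -0.835); φ = arcsin(p_z) ≈ -56.65°, λ = atan2(p_y, p_x) ≈ 129.08°.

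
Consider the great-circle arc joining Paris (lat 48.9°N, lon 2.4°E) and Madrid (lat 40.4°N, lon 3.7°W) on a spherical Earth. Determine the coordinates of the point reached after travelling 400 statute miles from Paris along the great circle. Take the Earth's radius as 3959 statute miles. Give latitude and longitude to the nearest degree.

≈ lat 44°N, lon 2°W

The haversine formula gives a central angle δ ≈ 0.166 rad (9.5°) between the endpoints. The total great-circle distance is δ·R ≈ 0.166 × 3959 ≈ 659 mi, so the target fraction is f = 400/659 ≈ 0.607.
Interpolate at f ≈ 0.607 with slerp weights a = sin((1−f)δ)/sin δ ≈ 0.394, b = sin(fδ)/sin δ ≈ 0.609.
p = a·p₁ + b·p₂ ≈ (0.722, -0.019, 0.692); φ = arcsin(p_z) ≈ 43.78°, λ = atan2(p_y, p_x) ≈ -1.51°.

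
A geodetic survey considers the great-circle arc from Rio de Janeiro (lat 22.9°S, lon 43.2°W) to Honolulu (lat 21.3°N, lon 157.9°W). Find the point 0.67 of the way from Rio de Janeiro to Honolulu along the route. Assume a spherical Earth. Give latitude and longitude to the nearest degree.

≈ lat 7°N, lon 120°W

Write both endpoints as unit vectors p₁, p₂ with components (cos φ cos λ, cos φ sin λ, sin φ).
The central angle between the endpoints is δ = arccos(p₁·p₂) ≈ 2.094 rad (120.0°).
Interpolate at f = 0.67 with slerp weights a = sin((1−f)δ)/sin δ ≈ 0.736, b = sin(fδ)/sin δ ≈ 1.139.
p = a·p₁ + b·p₂ ≈ (-0.489, -0.863, 0.127); φ = arcsin(p_z) ≈ 7.31°, λ = atan2(p_y, p_x) ≈ -119.51°.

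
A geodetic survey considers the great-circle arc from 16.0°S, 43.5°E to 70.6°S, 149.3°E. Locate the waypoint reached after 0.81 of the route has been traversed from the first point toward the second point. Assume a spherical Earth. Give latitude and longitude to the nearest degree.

≈ 70°S, 103°E

Write both endpoints as unit vectors p₁, p₂ with components (cos φ cos λ, cos φ sin λ, sin φ).
The central angle between the endpoints is δ = arccos(p₁·p₂) ≈ 1.397 rad (80.0°).
Interpolate at f = 0.81 with slerp weights a = sin((1−f)δ)/sin δ ≈ 0.266, b = sin(fδ)/sin δ ≈ 0.919.
p = a·p₁ + b·p₂ ≈ (-0.077, 0.332, -0.940); φ = arcsin(p_z) ≈ -70.07°, λ = atan2(p_y, p_x) ≈ 103.01°.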